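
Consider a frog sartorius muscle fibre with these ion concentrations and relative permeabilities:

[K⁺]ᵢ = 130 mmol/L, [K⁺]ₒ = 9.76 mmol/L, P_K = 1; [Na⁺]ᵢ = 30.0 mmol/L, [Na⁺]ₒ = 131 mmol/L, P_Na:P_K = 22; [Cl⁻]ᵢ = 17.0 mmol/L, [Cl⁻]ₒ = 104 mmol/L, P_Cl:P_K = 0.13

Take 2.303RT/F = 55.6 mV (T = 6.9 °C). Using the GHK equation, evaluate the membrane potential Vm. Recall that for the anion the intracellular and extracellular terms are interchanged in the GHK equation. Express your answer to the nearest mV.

Vm = 55.6 · log₁₀[(Σ P·[cation]ₒ + Σ P·[anion]ᵢ) / (Σ P·[cation]ᵢ + Σ P·[anion]ₒ)]
Numerator = 1×9.76 + 22×131 + 0.13×17.0 = 2894
Denominator = 1×130 + 22×30.0 + 0.13×104 = 803.5
Vm = 55.6 · log₁₀(3.6016) = 55.6 × (0.5565) = 30.94 mV

31 mV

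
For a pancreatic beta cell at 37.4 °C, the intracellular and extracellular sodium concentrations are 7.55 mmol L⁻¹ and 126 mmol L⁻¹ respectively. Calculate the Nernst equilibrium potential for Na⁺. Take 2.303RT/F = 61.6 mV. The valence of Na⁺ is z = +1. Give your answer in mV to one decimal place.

75.3 mV

E = (61.6/z) · log₁₀([Na⁺]_out/[Na⁺]_in) with z = +1.
= (61.6/1) · log₁₀(126/7.55) = 61.60 · log₁₀(16.69)
= 61.60 · (1.2224) = 75.30 mV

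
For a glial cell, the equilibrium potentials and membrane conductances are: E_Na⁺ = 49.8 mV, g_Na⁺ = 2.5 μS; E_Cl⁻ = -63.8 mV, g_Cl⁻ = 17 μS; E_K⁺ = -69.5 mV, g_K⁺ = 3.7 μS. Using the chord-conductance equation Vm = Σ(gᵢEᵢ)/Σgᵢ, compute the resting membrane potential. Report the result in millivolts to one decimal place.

Σ gᵢEᵢ = 2.5·(49.8) + 17·(-63.8) + 3.7·(-69.5) = -1217.25
Σ gᵢ = 2.5 + 17 + 3.7 = 23.2
Vm = -1217.25 / 23.2 = -52.47 mV

-52.5 mV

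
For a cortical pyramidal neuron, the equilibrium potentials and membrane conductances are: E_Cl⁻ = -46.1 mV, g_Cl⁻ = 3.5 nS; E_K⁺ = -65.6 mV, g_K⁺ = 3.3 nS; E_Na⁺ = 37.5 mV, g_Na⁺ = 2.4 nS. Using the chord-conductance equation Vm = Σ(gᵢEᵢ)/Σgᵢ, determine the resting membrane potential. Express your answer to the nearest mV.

-31 mV

Σ gᵢEᵢ = 3.5·(-46.1) + 3.3·(-65.6) + 2.4·(37.5) = -287.83
Σ gᵢ = 3.5 + 3.3 + 2.4 = 9.2
Vm = -287.83 / 9.2 = -31.29 mV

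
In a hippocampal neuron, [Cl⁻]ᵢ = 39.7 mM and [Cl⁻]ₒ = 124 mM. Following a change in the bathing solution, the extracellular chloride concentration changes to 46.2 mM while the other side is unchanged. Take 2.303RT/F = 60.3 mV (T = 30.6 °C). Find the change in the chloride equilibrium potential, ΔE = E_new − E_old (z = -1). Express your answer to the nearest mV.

E_old = (60.3/-1)·log₁₀(124/39.7) = -29.83 mV
E_new = (60.3/-1)·log₁₀(46.2/39.7) = -3.97 mV
ΔE = -3.97 − (-29.83) = 25.86 mV

26 mV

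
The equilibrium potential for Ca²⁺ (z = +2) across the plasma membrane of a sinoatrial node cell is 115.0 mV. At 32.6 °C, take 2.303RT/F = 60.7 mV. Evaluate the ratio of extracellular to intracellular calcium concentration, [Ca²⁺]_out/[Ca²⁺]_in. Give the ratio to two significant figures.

6200

log₁₀([out]/[in]) = E·z/(60.7) = 115.0 × 2 / 60.7 = 3.7891
[out]/[in] = 10^(3.7891) = 6154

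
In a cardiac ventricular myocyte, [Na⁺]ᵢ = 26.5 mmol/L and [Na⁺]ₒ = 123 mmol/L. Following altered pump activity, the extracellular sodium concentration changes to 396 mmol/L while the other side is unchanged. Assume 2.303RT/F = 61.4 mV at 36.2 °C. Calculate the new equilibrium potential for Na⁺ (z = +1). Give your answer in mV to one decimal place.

After the shift: [Na⁺]_out = 396, [Na⁺]_in = 26.5 mmol/L.
E_new = (61.4/1)·log₁₀(396/26.5) = 61.40 · (1.1744) = 72.11 mV

72.1 mV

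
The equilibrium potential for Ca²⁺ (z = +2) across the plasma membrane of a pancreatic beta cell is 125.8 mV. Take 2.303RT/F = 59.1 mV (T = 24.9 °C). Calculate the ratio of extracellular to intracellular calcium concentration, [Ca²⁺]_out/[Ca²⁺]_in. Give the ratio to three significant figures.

log₁₀([out]/[in]) = E·z/(59.1) = 125.8 × 2 / 59.1 = 4.2572
[out]/[in] = 10^(4.2572) = 1.808e+04

18100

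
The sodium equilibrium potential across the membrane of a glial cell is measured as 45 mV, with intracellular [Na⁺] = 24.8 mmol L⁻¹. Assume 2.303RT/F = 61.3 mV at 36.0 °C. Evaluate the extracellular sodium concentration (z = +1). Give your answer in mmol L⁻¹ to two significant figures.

130 mmol L⁻¹

Nernst: E = (61.3/1) · log₁₀([out]/[in]), so log₁₀([out]/[in]) = 45.0 × 1 / 61.3 = 0.7341.
[out]/[in] = 10^(0.7341) = 5.421.
[out] = 5.421 × 24.8 = 134.4 mmol L⁻¹.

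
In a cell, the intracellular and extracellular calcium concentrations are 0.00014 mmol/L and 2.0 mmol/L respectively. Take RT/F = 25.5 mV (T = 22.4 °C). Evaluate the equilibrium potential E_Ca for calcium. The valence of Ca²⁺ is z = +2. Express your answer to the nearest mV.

E = (25.5/z) · ln([Ca²⁺]_out/[Ca²⁺]_in) with z = +2.
= (25.5/2) · ln(2.0/0.00014) = 12.75 · ln(1.429e+04)
= 12.75 · (9.5670) = 121.98 mV

122 mV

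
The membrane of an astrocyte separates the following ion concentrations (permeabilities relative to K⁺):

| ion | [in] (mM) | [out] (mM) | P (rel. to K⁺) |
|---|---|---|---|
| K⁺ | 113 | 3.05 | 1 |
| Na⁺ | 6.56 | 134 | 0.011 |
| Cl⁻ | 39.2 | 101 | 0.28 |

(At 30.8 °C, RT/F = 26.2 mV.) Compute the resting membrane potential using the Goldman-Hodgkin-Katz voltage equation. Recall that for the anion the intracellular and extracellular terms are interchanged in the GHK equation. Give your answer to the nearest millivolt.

-58 mV

Vm = 26.2 · ln[(Σ P·[cation]ₒ + Σ P·[anion]ᵢ) / (Σ P·[cation]ᵢ + Σ P·[anion]ₒ)]
Numerator = 1×3.05 + 0.011×134 + 0.28×39.2 = 15.5
Denominator = 1×113 + 0.011×6.56 + 0.28×101 = 141.4
Vm = 26.2 · ln(0.10966) = 26.2 × (-2.2104) = -57.91 mV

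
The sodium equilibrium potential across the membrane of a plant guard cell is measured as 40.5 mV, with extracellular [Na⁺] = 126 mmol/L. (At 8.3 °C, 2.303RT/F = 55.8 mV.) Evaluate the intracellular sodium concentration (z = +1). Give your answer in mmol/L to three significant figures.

Nernst: E = (55.8/1) · log₁₀([out]/[in]), so log₁₀([out]/[in]) = 40.5 × 1 / 55.8 = 0.7258.
[out]/[in] = 10^(0.7258) = 5.319.
[in] = 126 / 5.319 = 23.69 mmol/L.

23.7 mmol/L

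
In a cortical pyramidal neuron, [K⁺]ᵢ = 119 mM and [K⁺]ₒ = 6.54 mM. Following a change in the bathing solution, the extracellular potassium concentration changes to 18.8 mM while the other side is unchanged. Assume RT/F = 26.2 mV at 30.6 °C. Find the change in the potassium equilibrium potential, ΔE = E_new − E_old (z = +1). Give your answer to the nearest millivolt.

E_old = (26.2/1)·ln(6.54/119) = -76.01 mV
E_new = (26.2/1)·ln(18.8/119) = -48.35 mV
ΔE = -48.35 − (-76.01) = 27.67 mV

28 mV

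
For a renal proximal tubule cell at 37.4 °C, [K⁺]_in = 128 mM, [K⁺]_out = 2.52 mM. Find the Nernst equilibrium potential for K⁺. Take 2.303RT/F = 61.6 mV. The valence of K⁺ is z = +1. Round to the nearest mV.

-105 mV

E = (61.6/z) · log₁₀([K⁺]_out/[K⁺]_in) with z = +1.
= (61.6/1) · log₁₀(2.52/128) = 61.60 · log₁₀(0.01969)
= 61.60 · (-1.7058) = -105.08 mV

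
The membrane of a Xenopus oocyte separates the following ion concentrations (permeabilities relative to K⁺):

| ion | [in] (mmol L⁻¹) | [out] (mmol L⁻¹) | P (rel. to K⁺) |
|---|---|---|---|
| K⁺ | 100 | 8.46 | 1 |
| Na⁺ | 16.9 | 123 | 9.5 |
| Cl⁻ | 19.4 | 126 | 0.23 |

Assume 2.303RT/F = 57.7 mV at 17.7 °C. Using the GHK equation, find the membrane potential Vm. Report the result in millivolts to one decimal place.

Vm = 57.7 · log₁₀[(Σ P·[cation]ₒ + Σ P·[anion]ᵢ) / (Σ P·[cation]ᵢ + Σ P·[anion]ₒ)]
Numerator = 1×8.46 + 9.5×123 + 0.23×19.4 = 1181
Denominator = 1×100 + 9.5×16.9 + 0.23×126 = 289.5
Vm = 57.7 · log₁₀(4.0805) = 57.7 × (0.6107) = 35.24 mV

35.2 mV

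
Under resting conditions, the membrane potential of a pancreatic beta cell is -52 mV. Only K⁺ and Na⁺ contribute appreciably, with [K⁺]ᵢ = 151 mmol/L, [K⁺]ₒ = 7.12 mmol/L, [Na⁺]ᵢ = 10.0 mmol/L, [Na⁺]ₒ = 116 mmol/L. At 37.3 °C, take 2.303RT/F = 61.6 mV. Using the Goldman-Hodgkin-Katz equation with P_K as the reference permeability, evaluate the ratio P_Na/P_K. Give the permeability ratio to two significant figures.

0.13

Let α = P_Na/P_K. GHK: Vm = 61.6·log₁₀[(Kₒ + α·Naₒ)/(Kᵢ + α·Naᵢ)].
10^(Vm/61.6) = 10^(-52.0/61.6) = 0.14317
So 0.14317·(Kᵢ + α·Naᵢ) = Kₒ + α·Naₒ → α = (0.14317·151.0 − 7.12) / (116.0 − 0.14317·10.0)
α = (21.62 − 7.12) / (116.0 − 1.432) = 14.5/114.6 = 0.1265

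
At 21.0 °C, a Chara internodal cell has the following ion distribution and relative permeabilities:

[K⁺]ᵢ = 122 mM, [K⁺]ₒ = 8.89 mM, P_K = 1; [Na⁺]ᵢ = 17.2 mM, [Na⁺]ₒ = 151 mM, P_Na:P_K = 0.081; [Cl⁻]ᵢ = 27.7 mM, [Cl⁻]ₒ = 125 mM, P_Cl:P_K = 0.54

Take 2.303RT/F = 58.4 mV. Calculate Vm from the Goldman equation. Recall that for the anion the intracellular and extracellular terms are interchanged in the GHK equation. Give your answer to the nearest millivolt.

Vm = 58.4 · log₁₀[(Σ P·[cation]ₒ + Σ P·[anion]ᵢ) / (Σ P·[cation]ᵢ + Σ P·[anion]ₒ)]
Numerator = 1×8.89 + 0.081×151 + 0.54×27.7 = 36.08
Denominator = 1×122 + 0.081×17.2 + 0.54×125 = 190.9
Vm = 58.4 · log₁₀(0.189) = 58.4 × (-0.7235) = -42.25 mV

-42 mV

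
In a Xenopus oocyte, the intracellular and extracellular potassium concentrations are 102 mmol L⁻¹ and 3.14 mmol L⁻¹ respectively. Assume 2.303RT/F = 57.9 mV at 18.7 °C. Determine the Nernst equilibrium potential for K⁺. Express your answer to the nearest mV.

-88 mV

E = (57.9/z) · log₁₀([K⁺]_out/[K⁺]_in) with z = +1.
= (57.9/1) · log₁₀(3.14/102) = 57.90 · log₁₀(0.03078)
= 57.90 · (-1.5117) = -87.53 mV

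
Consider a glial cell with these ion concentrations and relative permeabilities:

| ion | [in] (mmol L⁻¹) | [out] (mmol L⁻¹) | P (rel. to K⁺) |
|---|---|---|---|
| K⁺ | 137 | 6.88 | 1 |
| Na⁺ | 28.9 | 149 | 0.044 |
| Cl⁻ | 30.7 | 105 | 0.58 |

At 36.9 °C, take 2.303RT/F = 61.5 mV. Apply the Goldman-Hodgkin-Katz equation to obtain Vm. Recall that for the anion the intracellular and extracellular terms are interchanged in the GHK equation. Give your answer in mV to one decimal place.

Vm = 61.5 · log₁₀[(Σ P·[cation]ₒ + Σ P·[anion]ᵢ) / (Σ P·[cation]ᵢ + Σ P·[anion]ₒ)]
Numerator = 1×6.88 + 0.044×149 + 0.58×30.7 = 31.24
Denominator = 1×137 + 0.044×28.9 + 0.58×105 = 199.2
Vm = 61.5 · log₁₀(0.15686) = 61.5 × (-0.8045) = -49.48 mV

-49.5 mV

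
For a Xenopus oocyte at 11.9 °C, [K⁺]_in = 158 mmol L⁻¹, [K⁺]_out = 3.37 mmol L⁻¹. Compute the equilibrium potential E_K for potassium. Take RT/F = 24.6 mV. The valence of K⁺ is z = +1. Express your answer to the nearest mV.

E = (24.6/z) · ln([K⁺]_out/[K⁺]_in) with z = +1.
= (24.6/1) · ln(3.37/158) = 24.60 · ln(0.02133)
= 24.60 · (-3.8477) = -94.65 mV

-95 mV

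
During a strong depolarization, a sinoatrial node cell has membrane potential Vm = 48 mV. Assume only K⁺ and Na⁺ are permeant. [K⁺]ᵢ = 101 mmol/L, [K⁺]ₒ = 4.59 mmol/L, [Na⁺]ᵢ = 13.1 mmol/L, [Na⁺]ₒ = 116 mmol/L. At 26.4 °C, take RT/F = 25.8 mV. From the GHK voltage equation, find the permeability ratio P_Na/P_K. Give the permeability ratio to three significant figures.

Let α = P_Na/P_K. GHK: Vm = 25.8·ln[(Kₒ + α·Naₒ)/(Kᵢ + α·Naᵢ)].
e^(Vm/25.8) = e^(48.0/25.8) = 6.4267
So 6.4267·(Kᵢ + α·Naᵢ) = Kₒ + α·Naₒ → α = (6.4267·101.0 − 4.59) / (116.0 − 6.4267·13.1)
α = (649.1 − 4.59) / (116.0 − 84.19) = 644.5/31.81 = 20.26

20.3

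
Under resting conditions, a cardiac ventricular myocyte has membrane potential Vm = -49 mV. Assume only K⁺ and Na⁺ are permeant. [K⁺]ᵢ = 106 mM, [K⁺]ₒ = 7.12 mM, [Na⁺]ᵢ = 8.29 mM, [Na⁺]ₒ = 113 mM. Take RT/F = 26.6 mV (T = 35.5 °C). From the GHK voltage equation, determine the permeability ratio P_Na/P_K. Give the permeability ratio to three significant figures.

Let α = P_Na/P_K. GHK: Vm = 26.6·ln[(Kₒ + α·Naₒ)/(Kᵢ + α·Naᵢ)].
e^(Vm/26.6) = e^(-49.0/26.6) = 0.15848
So 0.15848·(Kᵢ + α·Naᵢ) = Kₒ + α·Naₒ → α = (0.15848·106.0 − 7.12) / (113.0 − 0.15848·8.29)
α = (16.8 − 7.12) / (113.0 − 1.314) = 9.679/111.7 = 0.08666

0.0867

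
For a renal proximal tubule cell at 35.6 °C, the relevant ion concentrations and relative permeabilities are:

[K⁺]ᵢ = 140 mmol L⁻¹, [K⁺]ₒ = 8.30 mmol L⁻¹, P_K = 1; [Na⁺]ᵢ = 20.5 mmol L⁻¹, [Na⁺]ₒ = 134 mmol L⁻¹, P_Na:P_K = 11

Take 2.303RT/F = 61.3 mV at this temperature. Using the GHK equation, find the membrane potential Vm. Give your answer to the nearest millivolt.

37 mV

Vm = 61.3 · log₁₀[(Σ P·[cation]ₒ + Σ P·[anion]ᵢ) / (Σ P·[cation]ᵢ + Σ P·[anion]ₒ)]
Numerator = 1×8.30 + 11×134 = 1482
Denominator = 1×140 + 11×20.5 = 365.5
Vm = 61.3 · log₁₀(4.0555) = 61.3 × (0.6080) = 37.27 mV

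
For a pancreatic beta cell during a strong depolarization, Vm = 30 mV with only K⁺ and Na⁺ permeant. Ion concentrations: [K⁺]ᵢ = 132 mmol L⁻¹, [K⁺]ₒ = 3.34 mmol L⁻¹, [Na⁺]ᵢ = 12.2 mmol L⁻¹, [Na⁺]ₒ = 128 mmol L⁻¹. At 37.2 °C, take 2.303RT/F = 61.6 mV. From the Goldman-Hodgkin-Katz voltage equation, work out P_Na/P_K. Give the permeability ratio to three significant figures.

Let α = P_Na/P_K. GHK: Vm = 61.6·log₁₀[(Kₒ + α·Naₒ)/(Kᵢ + α·Naᵢ)].
10^(Vm/61.6) = 10^(30.0/61.6) = 3.0691
So 3.0691·(Kᵢ + α·Naᵢ) = Kₒ + α·Naₒ → α = (3.0691·132.0 − 3.34) / (128.0 − 3.0691·12.2)
α = (405.1 − 3.34) / (128.0 − 37.44) = 401.8/90.56 = 4.437

4.44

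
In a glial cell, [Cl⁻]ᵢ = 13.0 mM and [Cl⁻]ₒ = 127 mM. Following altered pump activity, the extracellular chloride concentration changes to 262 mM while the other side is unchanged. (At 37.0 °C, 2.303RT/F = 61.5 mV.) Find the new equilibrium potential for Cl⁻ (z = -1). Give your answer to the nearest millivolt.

-80 mV

After the shift: [Cl⁻]_out = 262, [Cl⁻]_in = 13.0 mM.
E_new = (61.5/-1)·log₁₀(262/13.0) = -61.50 · (1.3044) = -80.22 mV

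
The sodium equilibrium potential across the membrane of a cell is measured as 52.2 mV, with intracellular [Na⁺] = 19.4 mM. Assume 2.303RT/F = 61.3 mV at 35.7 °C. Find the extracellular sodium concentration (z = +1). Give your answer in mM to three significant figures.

Nernst: E = (61.3/1) · log₁₀([out]/[in]), so log₁₀([out]/[in]) = 52.2 × 1 / 61.3 = 0.8515.
[out]/[in] = 10^(0.8515) = 7.105.
[out] = 7.105 × 19.4 = 137.8 mM.

138 mM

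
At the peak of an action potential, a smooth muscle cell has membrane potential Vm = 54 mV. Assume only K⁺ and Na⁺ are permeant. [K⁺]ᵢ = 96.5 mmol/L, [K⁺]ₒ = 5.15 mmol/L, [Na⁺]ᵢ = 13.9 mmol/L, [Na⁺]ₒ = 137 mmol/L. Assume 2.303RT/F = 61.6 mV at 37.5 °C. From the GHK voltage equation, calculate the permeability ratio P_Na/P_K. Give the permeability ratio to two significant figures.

Let α = P_Na/P_K. GHK: Vm = 61.6·log₁₀[(Kₒ + α·Naₒ)/(Kᵢ + α·Naᵢ)].
10^(Vm/61.6) = 10^(54.0/61.6) = 7.527
So 7.527·(Kᵢ + α·Naᵢ) = Kₒ + α·Naₒ → α = (7.527·96.5 − 5.15) / (137.0 − 7.527·13.9)
α = (726.4 − 5.15) / (137.0 − 104.6) = 721.2/32.37 = 22.28

22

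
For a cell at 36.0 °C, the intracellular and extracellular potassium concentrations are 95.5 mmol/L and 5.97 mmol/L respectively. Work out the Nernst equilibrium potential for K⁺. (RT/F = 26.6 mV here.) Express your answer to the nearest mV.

-74 mV

E = (26.6/z) · ln([K⁺]_out/[K⁺]_in) with z = +1.
= (26.6/1) · ln(5.97/95.5) = 26.60 · ln(0.06251)
= 26.60 · (-2.7724) = -73.75 mV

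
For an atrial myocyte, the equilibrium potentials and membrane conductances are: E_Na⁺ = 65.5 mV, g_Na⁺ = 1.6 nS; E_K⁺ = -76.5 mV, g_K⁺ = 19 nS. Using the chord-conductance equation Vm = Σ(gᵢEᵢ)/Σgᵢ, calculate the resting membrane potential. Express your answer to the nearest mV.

-65 mV

Σ gᵢEᵢ = 1.6·(65.5) + 19·(-76.5) = -1348.70
Σ gᵢ = 1.6 + 19 = 20.6
Vm = -1348.70 / 20.6 = -65.47 mV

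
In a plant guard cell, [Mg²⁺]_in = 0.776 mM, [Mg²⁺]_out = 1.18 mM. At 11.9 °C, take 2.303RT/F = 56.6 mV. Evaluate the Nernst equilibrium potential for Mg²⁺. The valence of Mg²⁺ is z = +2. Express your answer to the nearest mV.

5 mV

E = (56.6/z) · log₁₀([Mg²⁺]_out/[Mg²⁺]_in) with z = +2.
= (56.6/2) · log₁₀(1.18/0.776) = 28.30 · log₁₀(1.521)
= 28.30 · (0.1820) = 5.15 mV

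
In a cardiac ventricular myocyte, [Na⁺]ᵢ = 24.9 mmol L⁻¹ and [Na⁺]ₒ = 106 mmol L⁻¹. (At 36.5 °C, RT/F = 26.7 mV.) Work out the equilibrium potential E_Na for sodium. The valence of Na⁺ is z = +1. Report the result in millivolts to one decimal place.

38.7 mV

E = (26.7/z) · ln([Na⁺]_out/[Na⁺]_in) with z = +1.
= (26.7/1) · ln(106/24.9) = 26.70 · ln(4.257)
= 26.70 · (1.4486) = 38.68 mV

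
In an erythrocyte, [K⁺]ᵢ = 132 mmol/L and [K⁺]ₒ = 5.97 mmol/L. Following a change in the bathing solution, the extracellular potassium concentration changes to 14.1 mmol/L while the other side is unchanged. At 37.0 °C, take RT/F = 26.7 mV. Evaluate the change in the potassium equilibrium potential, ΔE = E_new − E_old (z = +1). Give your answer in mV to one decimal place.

E_old = (26.7/1)·ln(5.97/132) = -82.66 mV
E_new = (26.7/1)·ln(14.1/132) = -59.72 mV
ΔE = -59.72 − (-82.66) = 22.95 mV

22.9 mV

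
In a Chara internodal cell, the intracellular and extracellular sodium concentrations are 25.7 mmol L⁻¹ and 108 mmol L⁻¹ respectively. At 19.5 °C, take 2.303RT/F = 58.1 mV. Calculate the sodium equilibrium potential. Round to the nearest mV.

36 mV

E = (58.1/z) · log₁₀([Na⁺]_out/[Na⁺]_in) with z = +1.
= (58.1/1) · log₁₀(108/25.7) = 58.10 · log₁₀(4.202)
= 58.10 · (0.6235) = 36.22 mV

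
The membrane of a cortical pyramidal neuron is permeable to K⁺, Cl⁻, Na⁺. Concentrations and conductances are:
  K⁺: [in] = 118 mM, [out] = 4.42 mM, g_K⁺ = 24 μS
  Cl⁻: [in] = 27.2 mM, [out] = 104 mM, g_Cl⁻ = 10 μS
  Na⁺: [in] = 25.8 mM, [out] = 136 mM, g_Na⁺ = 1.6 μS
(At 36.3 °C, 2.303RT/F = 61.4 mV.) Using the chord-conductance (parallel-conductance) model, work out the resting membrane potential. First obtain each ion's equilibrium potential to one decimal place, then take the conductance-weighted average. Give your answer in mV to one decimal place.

-67.1 mV

E_K⁺ = (61.4/1)·log₁₀(4.42/118) = -87.6 mV
E_Cl⁻ = (61.4/-1)·log₁₀(104/27.2) = -35.8 mV
E_Na⁺ = (61.4/1)·log₁₀(136/25.8) = 44.3 mV
Vm = (Σ gᵢEᵢ)/(Σ gᵢ) = (24·-87.6 + 10·-35.8 + 1.6·44.3) / (24 + 10 + 1.6)
= -2389.52 / 35.6 = -67.12 mV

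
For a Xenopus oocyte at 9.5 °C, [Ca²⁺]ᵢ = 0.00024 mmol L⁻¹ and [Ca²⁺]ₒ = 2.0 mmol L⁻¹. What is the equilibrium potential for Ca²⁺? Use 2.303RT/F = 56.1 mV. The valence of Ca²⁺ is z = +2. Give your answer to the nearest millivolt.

110 mV

E = (56.1/z) · log₁₀([Ca²⁺]_out/[Ca²⁺]_in) with z = +2.
= (56.1/2) · log₁₀(2.0/0.00024) = 28.05 · log₁₀(8333)
= 28.05 · (3.9208) = 109.98 mV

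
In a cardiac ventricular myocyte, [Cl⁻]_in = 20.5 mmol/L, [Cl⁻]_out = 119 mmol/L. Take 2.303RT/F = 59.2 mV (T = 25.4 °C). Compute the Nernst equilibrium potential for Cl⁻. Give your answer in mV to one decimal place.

E = (59.2/z) · log₁₀([Cl⁻]_out/[Cl⁻]_in) with z = -1.
For an anion, dividing by z = -1 reverses the sign.
= (59.2/-1) · log₁₀(119/20.5) = -59.20 · log₁₀(5.805)
= -59.20 · (0.7638) = -45.22 mV

-45.2 mV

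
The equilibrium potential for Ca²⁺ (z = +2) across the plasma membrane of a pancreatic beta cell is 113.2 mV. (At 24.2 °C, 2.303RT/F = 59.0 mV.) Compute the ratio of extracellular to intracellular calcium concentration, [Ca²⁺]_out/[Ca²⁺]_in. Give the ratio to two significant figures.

log₁₀([out]/[in]) = E·z/(59.0) = 113.2 × 2 / 59.0 = 3.8373
[out]/[in] = 10^(3.8373) = 6875

6900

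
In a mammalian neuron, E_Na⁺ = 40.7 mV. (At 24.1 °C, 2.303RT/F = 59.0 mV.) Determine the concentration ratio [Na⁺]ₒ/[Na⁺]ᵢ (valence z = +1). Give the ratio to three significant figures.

log₁₀([out]/[in]) = E·z/(59.0) = 40.7 × 1 / 59.0 = 0.6898
[out]/[in] = 10^(0.6898) = 4.896

4.90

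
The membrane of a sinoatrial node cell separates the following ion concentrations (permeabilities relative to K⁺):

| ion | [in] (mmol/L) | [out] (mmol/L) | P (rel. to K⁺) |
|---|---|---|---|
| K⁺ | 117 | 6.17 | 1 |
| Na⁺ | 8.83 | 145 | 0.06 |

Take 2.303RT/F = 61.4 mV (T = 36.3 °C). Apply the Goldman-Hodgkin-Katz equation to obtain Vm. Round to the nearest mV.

Vm = 61.4 · log₁₀[(Σ P·[cation]ₒ + Σ P·[anion]ᵢ) / (Σ P·[cation]ᵢ + Σ P·[anion]ₒ)]
Numerator = 1×6.17 + 0.06×145 = 14.87
Denominator = 1×117 + 0.06×8.83 = 117.5
Vm = 61.4 · log₁₀(0.12652) = 61.4 × (-0.8978) = -55.13 mV

-55 mV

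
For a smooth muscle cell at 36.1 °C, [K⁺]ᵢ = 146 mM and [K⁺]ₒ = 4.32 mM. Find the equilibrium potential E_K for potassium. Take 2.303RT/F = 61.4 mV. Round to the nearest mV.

E = (61.4/z) · log₁₀([K⁺]_out/[K⁺]_in) with z = +1.
= (61.4/1) · log₁₀(4.32/146) = 61.40 · log₁₀(0.02959)
= 61.40 · (-1.5289) = -93.87 mV

-94 mV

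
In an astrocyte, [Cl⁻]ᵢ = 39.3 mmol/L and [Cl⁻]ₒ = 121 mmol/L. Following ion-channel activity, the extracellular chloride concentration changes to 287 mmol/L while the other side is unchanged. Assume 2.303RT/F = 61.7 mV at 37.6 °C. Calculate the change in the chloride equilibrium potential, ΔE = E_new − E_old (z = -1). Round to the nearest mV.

E_old = (61.7/-1)·log₁₀(121/39.3) = -30.13 mV
E_new = (61.7/-1)·log₁₀(287/39.3) = -53.28 mV
ΔE = -53.28 − (-30.13) = -23.14 mV

-23 mV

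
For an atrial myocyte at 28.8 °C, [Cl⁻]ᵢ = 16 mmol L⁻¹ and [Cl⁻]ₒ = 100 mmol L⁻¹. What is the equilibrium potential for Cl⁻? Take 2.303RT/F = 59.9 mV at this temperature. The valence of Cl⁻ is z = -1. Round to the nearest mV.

E = (59.9/z) · log₁₀([Cl⁻]_out/[Cl⁻]_in) with z = -1.
For an anion, dividing by z = -1 reverses the sign.
= (59.9/-1) · log₁₀(100/16) = -59.90 · log₁₀(6.25)
= -59.90 · (0.7959) = -47.67 mV

-48 mV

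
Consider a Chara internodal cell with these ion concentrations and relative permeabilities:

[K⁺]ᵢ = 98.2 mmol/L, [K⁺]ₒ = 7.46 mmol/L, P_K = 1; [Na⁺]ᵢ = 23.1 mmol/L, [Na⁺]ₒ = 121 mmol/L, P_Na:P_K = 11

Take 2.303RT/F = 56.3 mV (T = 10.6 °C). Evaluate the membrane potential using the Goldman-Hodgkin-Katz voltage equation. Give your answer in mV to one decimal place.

Vm = 56.3 · log₁₀[(Σ P·[cation]ₒ + Σ P·[anion]ᵢ) / (Σ P·[cation]ᵢ + Σ P·[anion]ₒ)]
Numerator = 1×7.46 + 11×121 = 1338
Denominator = 1×98.2 + 11×23.1 = 352.3
Vm = 56.3 · log₁₀(3.7992) = 56.3 × (0.5797) = 32.64 mV

32.6 mV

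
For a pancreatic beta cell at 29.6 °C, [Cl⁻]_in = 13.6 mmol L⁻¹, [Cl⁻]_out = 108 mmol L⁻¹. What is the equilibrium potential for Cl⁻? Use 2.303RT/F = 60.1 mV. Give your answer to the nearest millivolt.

E = (60.1/z) · log₁₀([Cl⁻]_out/[Cl⁻]_in) with z = -1.
For an anion, dividing by z = -1 reverses the sign.
= (60.1/-1) · log₁₀(108/13.6) = -60.10 · log₁₀(7.941)
= -60.10 · (0.8999) = -54.08 mV

-54 mV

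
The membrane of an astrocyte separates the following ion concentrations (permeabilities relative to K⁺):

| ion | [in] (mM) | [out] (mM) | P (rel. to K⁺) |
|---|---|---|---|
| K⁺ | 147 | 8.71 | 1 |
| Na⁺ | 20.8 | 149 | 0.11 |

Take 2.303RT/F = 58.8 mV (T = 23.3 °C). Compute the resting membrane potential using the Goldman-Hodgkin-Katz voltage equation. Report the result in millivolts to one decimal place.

Vm = 58.8 · log₁₀[(Σ P·[cation]ₒ + Σ P·[anion]ᵢ) / (Σ P·[cation]ᵢ + Σ P·[anion]ₒ)]
Numerator = 1×8.71 + 0.11×149 = 25.1
Denominator = 1×147 + 0.11×20.8 = 149.3
Vm = 58.8 · log₁₀(0.16813) = 58.8 × (-0.7744) = -45.53 mV

-45.5 mV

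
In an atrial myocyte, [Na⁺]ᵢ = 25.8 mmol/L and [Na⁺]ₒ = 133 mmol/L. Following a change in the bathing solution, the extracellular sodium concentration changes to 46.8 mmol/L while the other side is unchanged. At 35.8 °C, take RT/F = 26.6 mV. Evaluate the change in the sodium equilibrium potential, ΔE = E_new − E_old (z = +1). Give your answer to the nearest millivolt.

E_old = (26.6/1)·ln(133/25.8) = 43.62 mV
E_new = (26.6/1)·ln(46.8/25.8) = 15.84 mV
ΔE = 15.84 − (43.62) = -27.78 mV

-28 mV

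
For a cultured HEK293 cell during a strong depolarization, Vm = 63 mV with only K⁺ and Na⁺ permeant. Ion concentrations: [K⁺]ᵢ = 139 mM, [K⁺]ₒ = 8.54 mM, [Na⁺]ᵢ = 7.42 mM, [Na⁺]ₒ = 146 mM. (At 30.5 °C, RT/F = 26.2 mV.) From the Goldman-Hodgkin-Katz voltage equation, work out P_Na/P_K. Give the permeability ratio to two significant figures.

Let α = P_Na/P_K. GHK: Vm = 26.2·ln[(Kₒ + α·Naₒ)/(Kᵢ + α·Naᵢ)].
e^(Vm/26.2) = e^(63.0/26.2) = 11.074
So 11.074·(Kᵢ + α·Naᵢ) = Kₒ + α·Naₒ → α = (11.074·139.0 − 8.54) / (146.0 − 11.074·7.42)
α = (1539 − 8.54) / (146.0 − 82.17) = 1531/63.83 = 23.98

24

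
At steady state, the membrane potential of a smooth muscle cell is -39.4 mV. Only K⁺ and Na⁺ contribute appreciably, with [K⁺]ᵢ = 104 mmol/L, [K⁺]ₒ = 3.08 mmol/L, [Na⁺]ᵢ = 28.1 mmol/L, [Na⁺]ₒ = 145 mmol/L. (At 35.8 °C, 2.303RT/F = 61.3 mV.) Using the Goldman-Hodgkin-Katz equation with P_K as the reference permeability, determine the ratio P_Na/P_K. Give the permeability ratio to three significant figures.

0.149

Let α = P_Na/P_K. GHK: Vm = 61.3·log₁₀[(Kₒ + α·Naₒ)/(Kᵢ + α·Naᵢ)].
10^(Vm/61.3) = 10^(-39.4/61.3) = 0.22765
So 0.22765·(Kᵢ + α·Naᵢ) = Kₒ + α·Naₒ → α = (0.22765·104.0 − 3.08) / (145.0 − 0.22765·28.1)
α = (23.68 − 3.08) / (145.0 − 6.397) = 20.6/138.6 = 0.1486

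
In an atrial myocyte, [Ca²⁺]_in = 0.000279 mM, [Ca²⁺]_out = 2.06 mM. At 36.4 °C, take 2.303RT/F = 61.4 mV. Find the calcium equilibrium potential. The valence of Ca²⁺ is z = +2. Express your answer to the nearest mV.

E = (61.4/z) · log₁₀([Ca²⁺]_out/[Ca²⁺]_in) with z = +2.
= (61.4/2) · log₁₀(2.06/0.000279) = 30.70 · log₁₀(7384)
= 30.70 · (3.8683) = 118.76 mV

119 mV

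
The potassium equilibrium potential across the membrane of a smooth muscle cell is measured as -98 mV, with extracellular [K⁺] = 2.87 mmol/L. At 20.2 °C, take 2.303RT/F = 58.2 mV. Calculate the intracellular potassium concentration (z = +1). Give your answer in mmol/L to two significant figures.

140 mmol/L

Nernst: E = (58.2/1) · log₁₀([out]/[in]), so log₁₀([out]/[in]) = -98.0 × 1 / 58.2 = -1.6838.
[out]/[in] = 10^(-1.6838) = 0.02071.
[in] = 2.87 / 0.02071 = 138.6 mmol/L.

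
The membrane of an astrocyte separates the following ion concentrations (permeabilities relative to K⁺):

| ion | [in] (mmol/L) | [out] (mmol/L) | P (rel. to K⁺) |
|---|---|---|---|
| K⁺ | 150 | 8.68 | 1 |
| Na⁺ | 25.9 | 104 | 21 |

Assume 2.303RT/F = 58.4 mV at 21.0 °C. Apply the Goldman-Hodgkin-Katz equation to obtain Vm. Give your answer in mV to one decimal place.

Vm = 58.4 · log₁₀[(Σ P·[cation]ₒ + Σ P·[anion]ᵢ) / (Σ P·[cation]ᵢ + Σ P·[anion]ₒ)]
Numerator = 1×8.68 + 21×104 = 2193
Denominator = 1×150 + 21×25.9 = 693.9
Vm = 58.4 · log₁₀(3.1599) = 58.4 × (0.4997) = 29.18 mV

29.2 mV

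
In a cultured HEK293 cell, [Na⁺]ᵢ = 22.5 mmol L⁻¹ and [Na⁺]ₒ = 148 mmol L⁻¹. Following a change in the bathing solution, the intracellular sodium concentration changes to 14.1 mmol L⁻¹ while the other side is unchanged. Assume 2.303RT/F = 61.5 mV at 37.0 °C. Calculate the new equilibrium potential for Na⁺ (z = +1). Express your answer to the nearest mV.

After the shift: [Na⁺]_out = 148, [Na⁺]_in = 14.1 mmol L⁻¹.
E_new = (61.5/1)·log₁₀(148/14.1) = 61.50 · (1.0210) = 62.79 mV

63 mV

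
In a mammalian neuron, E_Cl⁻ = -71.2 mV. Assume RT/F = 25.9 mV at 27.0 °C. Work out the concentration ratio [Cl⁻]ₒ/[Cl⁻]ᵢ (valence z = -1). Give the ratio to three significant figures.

ln([out]/[in]) = E·z/(25.9) = -71.2 × -1 / 25.9 = 2.7490
[out]/[in] = e^(2.7490) = 15.63

15.6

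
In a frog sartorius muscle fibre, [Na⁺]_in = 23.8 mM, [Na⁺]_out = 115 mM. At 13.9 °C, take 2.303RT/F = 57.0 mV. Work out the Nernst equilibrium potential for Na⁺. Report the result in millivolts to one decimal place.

39.0 mV

E = (57.0/z) · log₁₀([Na⁺]_out/[Na⁺]_in) with z = +1.
= (57.0/1) · log₁₀(115/23.8) = 57.00 · log₁₀(4.832)
= 57.00 · (0.6841) = 38.99 mV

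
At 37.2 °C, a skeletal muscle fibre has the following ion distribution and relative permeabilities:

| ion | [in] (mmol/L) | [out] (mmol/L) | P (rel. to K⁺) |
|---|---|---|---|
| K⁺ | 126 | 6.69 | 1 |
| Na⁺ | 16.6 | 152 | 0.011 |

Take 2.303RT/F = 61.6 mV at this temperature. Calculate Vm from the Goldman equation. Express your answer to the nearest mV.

-73 mV

Vm = 61.6 · log₁₀[(Σ P·[cation]ₒ + Σ P·[anion]ᵢ) / (Σ P·[cation]ᵢ + Σ P·[anion]ₒ)]
Numerator = 1×6.69 + 0.011×152 = 8.362
Denominator = 1×126 + 0.011×16.6 = 126.2
Vm = 61.6 · log₁₀(0.066269) = 61.6 × (-1.1787) = -72.61 mV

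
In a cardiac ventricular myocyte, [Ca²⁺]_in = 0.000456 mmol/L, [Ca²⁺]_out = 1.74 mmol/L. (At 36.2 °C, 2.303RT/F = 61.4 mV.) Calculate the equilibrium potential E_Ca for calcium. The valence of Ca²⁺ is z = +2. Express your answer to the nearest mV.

110 mV

E = (61.4/z) · log₁₀([Ca²⁺]_out/[Ca²⁺]_in) with z = +2.
= (61.4/2) · log₁₀(1.74/0.000456) = 30.70 · log₁₀(3816)
= 30.70 · (3.5816) = 109.95 mV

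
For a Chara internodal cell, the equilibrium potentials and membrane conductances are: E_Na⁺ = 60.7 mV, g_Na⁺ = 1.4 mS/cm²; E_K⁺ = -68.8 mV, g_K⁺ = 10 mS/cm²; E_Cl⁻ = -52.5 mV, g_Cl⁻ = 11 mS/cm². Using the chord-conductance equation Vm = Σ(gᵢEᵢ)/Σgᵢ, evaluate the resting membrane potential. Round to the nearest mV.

-53 mV

Σ gᵢEᵢ = 1.4·(60.7) + 10·(-68.8) + 11·(-52.5) = -1180.52
Σ gᵢ = 1.4 + 10 + 11 = 22.4
Vm = -1180.52 / 22.4 = -52.70 mV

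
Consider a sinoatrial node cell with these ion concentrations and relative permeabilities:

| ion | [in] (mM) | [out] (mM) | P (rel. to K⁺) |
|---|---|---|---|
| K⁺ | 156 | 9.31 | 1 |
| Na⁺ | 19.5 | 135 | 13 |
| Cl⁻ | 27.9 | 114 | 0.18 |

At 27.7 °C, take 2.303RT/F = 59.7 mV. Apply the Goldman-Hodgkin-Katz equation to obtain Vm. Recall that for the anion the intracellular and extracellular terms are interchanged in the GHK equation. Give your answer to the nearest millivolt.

37 mV

Vm = 59.7 · log₁₀[(Σ P·[cation]ₒ + Σ P·[anion]ᵢ) / (Σ P·[cation]ᵢ + Σ P·[anion]ₒ)]
Numerator = 1×9.31 + 13×135 + 0.18×27.9 = 1769
Denominator = 1×156 + 13×19.5 + 0.18×114 = 430
Vm = 59.7 · log₁₀(4.1145) = 59.7 × (0.6143) = 36.67 mV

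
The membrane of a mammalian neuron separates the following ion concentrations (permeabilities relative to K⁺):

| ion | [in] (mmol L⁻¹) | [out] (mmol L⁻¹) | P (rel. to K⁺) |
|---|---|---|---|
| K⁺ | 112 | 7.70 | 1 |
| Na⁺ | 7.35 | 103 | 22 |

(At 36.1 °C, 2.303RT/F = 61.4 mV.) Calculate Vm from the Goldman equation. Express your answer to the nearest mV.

56 mV

Vm = 61.4 · log₁₀[(Σ P·[cation]ₒ + Σ P·[anion]ᵢ) / (Σ P·[cation]ᵢ + Σ P·[anion]ₒ)]
Numerator = 1×7.70 + 22×103 = 2274
Denominator = 1×112 + 22×7.35 = 273.7
Vm = 61.4 · log₁₀(8.3073) = 61.4 × (0.9195) = 56.45 mV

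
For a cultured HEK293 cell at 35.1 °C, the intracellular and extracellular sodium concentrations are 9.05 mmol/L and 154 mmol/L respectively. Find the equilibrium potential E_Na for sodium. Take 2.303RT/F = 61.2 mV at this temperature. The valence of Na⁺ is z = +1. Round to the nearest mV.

E = (61.2/z) · log₁₀([Na⁺]_out/[Na⁺]_in) with z = +1.
= (61.2/1) · log₁₀(154/9.05) = 61.20 · log₁₀(17.02)
= 61.20 · (1.2309) = 75.33 mV

75 mV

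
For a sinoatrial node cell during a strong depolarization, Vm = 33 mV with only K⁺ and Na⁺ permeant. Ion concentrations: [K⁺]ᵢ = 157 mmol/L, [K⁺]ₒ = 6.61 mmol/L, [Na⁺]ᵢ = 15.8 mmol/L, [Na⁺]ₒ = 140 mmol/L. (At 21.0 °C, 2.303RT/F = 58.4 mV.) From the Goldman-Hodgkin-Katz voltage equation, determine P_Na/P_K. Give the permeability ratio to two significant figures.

7.0

Let α = P_Na/P_K. GHK: Vm = 58.4·log₁₀[(Kₒ + α·Naₒ)/(Kᵢ + α·Naᵢ)].
10^(Vm/58.4) = 10^(33.0/58.4) = 3.6734
So 3.6734·(Kᵢ + α·Naᵢ) = Kₒ + α·Naₒ → α = (3.6734·157.0 − 6.61) / (140.0 − 3.6734·15.8)
α = (576.7 − 6.61) / (140.0 − 58.04) = 570.1/81.96 = 6.956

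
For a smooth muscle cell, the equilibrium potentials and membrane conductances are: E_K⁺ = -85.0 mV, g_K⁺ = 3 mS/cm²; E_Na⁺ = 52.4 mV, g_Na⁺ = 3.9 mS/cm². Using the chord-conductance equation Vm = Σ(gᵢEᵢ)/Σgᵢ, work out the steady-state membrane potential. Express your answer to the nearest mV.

Σ gᵢEᵢ = 3·(-85.0) + 3.9·(52.4) = -50.64
Σ gᵢ = 3 + 3.9 = 6.9
Vm = -50.64 / 6.9 = -7.34 mV

-7 mV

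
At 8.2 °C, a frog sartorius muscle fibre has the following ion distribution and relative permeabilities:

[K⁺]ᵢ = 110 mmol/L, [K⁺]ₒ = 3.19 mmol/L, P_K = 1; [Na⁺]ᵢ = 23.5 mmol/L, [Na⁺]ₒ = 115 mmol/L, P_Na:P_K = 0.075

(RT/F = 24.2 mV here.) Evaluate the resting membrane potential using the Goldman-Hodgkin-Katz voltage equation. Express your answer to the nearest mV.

Vm = 24.2 · ln[(Σ P·[cation]ₒ + Σ P·[anion]ᵢ) / (Σ P·[cation]ᵢ + Σ P·[anion]ₒ)]
Numerator = 1×3.19 + 0.075×115 = 11.81
Denominator = 1×110 + 0.075×23.5 = 111.8
Vm = 24.2 · ln(0.10572) = 24.2 × (-2.2470) = -54.38 mV

-54 mV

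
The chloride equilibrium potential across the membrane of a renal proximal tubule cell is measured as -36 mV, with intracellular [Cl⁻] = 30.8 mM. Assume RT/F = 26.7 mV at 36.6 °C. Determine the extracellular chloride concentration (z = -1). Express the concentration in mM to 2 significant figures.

Nernst: E = (26.7/-1) · ln([out]/[in]), so ln([out]/[in]) = -36.0 × -1 / 26.7 = 1.3483.
[out]/[in] = e^(1.3483) = 3.851.
[out] = 3.851 × 30.8 = 118.6 mM.

120 mM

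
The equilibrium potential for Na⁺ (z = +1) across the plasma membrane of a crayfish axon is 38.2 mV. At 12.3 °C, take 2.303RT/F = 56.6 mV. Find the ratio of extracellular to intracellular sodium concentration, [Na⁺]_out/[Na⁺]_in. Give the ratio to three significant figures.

4.73

log₁₀([out]/[in]) = E·z/(56.6) = 38.2 × 1 / 56.6 = 0.6749
[out]/[in] = 10^(0.6749) = 4.731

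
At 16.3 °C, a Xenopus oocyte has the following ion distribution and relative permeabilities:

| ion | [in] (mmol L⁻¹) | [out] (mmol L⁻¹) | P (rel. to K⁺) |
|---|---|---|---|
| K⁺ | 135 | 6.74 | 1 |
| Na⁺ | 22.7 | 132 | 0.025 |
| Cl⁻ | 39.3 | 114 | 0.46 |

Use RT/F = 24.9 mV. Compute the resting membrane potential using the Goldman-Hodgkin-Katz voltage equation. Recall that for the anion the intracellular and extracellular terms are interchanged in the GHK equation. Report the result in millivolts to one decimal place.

-47.3 mV

Vm = 24.9 · ln[(Σ P·[cation]ₒ + Σ P·[anion]ᵢ) / (Σ P·[cation]ᵢ + Σ P·[anion]ₒ)]
Numerator = 1×6.74 + 0.025×132 + 0.46×39.3 = 28.12
Denominator = 1×135 + 0.025×22.7 + 0.46×114 = 188
Vm = 24.9 · ln(0.14956) = 24.9 × (-1.9001) = -47.31 mV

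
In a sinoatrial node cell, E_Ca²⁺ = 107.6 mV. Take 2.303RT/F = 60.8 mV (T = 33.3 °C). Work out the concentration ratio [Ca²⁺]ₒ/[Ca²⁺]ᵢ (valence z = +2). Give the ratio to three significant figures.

3460

log₁₀([out]/[in]) = E·z/(60.8) = 107.6 × 2 / 60.8 = 3.5395
[out]/[in] = 10^(3.5395) = 3463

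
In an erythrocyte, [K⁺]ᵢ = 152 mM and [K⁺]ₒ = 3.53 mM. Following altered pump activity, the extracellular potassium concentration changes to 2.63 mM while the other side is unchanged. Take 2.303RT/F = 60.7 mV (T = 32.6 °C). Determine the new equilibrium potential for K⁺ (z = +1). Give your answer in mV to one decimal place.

-106.9 mV

After the shift: [K⁺]_out = 2.63, [K⁺]_in = 152 mM.
E_new = (60.7/1)·log₁₀(2.63/152) = 60.70 · (-1.7619) = -106.95 mV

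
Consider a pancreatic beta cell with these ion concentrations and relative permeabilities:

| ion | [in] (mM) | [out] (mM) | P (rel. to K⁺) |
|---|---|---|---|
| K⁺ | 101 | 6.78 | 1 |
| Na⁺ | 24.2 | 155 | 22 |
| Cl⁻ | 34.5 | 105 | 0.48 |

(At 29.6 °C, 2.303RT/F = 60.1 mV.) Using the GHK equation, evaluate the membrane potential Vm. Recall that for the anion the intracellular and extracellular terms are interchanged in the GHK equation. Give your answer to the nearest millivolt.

Vm = 60.1 · log₁₀[(Σ P·[cation]ₒ + Σ P·[anion]ᵢ) / (Σ P·[cation]ᵢ + Σ P·[anion]ₒ)]
Numerator = 1×6.78 + 22×155 + 0.48×34.5 = 3433
Denominator = 1×101 + 22×24.2 + 0.48×105 = 683.8
Vm = 60.1 · log₁₀(5.021) = 60.1 × (0.7008) = 42.12 mV

42 mV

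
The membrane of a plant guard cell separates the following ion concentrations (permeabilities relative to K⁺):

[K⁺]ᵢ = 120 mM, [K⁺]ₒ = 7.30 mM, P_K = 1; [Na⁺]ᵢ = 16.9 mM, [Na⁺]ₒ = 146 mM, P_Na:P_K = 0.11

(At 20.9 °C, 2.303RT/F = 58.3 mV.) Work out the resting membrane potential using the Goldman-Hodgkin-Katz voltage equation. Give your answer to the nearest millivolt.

Vm = 58.3 · log₁₀[(Σ P·[cation]ₒ + Σ P·[anion]ᵢ) / (Σ P·[cation]ᵢ + Σ P·[anion]ₒ)]
Numerator = 1×7.30 + 0.11×146 = 23.36
Denominator = 1×120 + 0.11×16.9 = 121.9
Vm = 58.3 · log₁₀(0.1917) = 58.3 × (-0.7174) = -41.82 mV

-42 mV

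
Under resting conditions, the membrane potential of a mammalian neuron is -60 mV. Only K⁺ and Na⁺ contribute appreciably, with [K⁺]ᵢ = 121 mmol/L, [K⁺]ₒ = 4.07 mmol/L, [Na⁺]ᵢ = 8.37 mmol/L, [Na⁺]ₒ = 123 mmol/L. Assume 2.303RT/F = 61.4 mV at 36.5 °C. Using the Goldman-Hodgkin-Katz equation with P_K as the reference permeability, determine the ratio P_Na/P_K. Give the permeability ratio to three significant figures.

0.0711

Let α = P_Na/P_K. GHK: Vm = 61.4·log₁₀[(Kₒ + α·Naₒ)/(Kᵢ + α·Naᵢ)].
10^(Vm/61.4) = 10^(-60.0/61.4) = 0.10539
So 0.10539·(Kᵢ + α·Naᵢ) = Kₒ + α·Naₒ → α = (0.10539·121.0 − 4.07) / (123.0 − 0.10539·8.37)
α = (12.75 − 4.07) / (123.0 − 0.8821) = 8.682/122.1 = 0.0711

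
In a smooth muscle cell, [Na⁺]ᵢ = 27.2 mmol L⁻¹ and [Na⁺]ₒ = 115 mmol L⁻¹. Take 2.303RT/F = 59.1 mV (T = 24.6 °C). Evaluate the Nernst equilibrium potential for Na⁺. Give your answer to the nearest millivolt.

E = (59.1/z) · log₁₀([Na⁺]_out/[Na⁺]_in) with z = +1.
= (59.1/1) · log₁₀(115/27.2) = 59.10 · log₁₀(4.228)
= 59.10 · (0.6261) = 37.00 mV

37 mV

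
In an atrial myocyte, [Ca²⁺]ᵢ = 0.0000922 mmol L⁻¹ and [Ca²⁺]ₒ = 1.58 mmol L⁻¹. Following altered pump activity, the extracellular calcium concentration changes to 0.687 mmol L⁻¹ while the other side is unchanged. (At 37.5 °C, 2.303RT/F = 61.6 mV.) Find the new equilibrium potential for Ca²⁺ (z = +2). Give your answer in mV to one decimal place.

119.3 mV

After the shift: [Ca²⁺]_out = 0.687, [Ca²⁺]_in = 0.0000922 mmol L⁻¹.
E_new = (61.6/2)·log₁₀(0.687/0.0000922) = 30.80 · (3.8722) = 119.26 mV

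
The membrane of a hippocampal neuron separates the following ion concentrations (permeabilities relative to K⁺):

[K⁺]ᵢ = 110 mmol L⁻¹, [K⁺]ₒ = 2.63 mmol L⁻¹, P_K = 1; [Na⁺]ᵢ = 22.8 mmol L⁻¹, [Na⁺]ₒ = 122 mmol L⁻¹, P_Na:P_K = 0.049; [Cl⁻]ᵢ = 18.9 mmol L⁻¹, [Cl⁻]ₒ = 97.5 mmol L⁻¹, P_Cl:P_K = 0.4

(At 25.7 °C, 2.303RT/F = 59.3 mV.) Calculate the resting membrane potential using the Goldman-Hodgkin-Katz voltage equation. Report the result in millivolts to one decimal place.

Vm = 59.3 · log₁₀[(Σ P·[cation]ₒ + Σ P·[anion]ᵢ) / (Σ P·[cation]ᵢ + Σ P·[anion]ₒ)]
Numerator = 1×2.63 + 0.049×122 + 0.4×18.9 = 16.17
Denominator = 1×110 + 0.049×22.8 + 0.4×97.5 = 150.1
Vm = 59.3 · log₁₀(0.1077) = 59.3 × (-0.9678) = -57.39 mV

-57.4 mV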